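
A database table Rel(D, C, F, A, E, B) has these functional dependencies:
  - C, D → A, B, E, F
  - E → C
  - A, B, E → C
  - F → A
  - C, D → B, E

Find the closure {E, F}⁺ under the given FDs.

{A, C, E, F}

Start with {E, F}.
E → C applies; add {C} → now {C, E, F}.
F → A applies; add {A} → now {A, C, E, F}.
No further FD applies.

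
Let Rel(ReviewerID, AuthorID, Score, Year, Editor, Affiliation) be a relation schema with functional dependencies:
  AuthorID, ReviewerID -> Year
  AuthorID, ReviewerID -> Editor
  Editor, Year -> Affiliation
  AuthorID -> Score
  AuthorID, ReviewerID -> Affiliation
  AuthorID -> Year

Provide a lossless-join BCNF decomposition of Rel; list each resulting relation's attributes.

{Affiliation, Editor, Year}; {AuthorID, Editor, ReviewerID}; {AuthorID, Score, Year}

Candidate key of the original relation: {AuthorID, ReviewerID}.
{Affiliation, AuthorID, Editor, ReviewerID, Score, Year}: {Editor, Year} determines {Affiliation, Editor, Year} here but is not a superkey — split on Editor, Year -> Affiliation, giving {Affiliation, Editor, Year} and {AuthorID, Editor, ReviewerID, Score, Year}.
{Affiliation, Editor, Year}: every determinant is a superkey — BCNF.
{AuthorID, Editor, ReviewerID, Score, Year}: {AuthorID} determines {AuthorID, Score, Year} here but is not a superkey — split on AuthorID -> Score, Year, giving {AuthorID, Score, Year} and {AuthorID, Editor, ReviewerID}.
{AuthorID, Score, Year}: every determinant is a superkey — BCNF.
{AuthorID, Editor, ReviewerID}: every determinant is a superkey — BCNF.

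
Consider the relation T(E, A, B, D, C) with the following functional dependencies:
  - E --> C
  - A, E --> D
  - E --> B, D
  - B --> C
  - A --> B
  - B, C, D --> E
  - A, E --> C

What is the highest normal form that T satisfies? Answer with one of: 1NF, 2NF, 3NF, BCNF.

Candidate keys: {A, D}, {A, E}. Prime attributes: {A, D, E}.
E --> C: {E}⁺ = {B, C, D, E}, which is not all of the attributes, so the left side is not a superkey — BCNF is violated.
Because {C} is non-prime and the left side of E --> C is not a superkey, the relation is not in 3NF.
The proper key subset {A} of {A, D} determines non-prime {B, C}, so the relation is not even in 2NF.

1NF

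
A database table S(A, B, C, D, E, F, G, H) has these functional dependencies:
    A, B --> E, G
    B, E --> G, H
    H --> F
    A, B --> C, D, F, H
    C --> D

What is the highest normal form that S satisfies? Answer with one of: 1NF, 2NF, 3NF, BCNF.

Candidate key: {A, B}. Prime attributes: {A, B}.
For B, E --> G, H we have {B, E}⁺ = {B, E, F, G, H}; {B, E} is not a superkey, so BCNF fails.
B, E --> G, H determines the non-prime attributes {G, H} from a non-superkey — 3NF is violated.
No non-prime attribute depends on a proper subset of any candidate key, so 2NF holds.

2NF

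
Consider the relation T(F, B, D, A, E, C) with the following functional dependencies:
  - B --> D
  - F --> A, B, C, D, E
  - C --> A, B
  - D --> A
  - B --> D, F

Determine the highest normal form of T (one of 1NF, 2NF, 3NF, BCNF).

2NF

Candidate keys: {B}, {C}, {F}. Prime attributes: {B, C, F}.
For D --> A we have {D}⁺ = {A, D}; {D} is not a superkey, so BCNF fails.
D --> A has non-prime {A} on the right and a non-superkey on the left, so 3NF fails.
With only single-attribute keys there can be no partial dependency, so 2NF holds.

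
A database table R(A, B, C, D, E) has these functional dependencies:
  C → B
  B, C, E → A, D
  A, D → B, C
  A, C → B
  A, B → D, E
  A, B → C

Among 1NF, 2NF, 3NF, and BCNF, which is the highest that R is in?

Candidate keys: {A, B}, {A, C}, {A, D}, {C, E}. Prime attributes: {A, B, C, D, E}.
C → B breaks BCNF: {C}⁺ = {B, C}, so {C} is not a superkey.
Since {B} ⊆ prime attributes and every other non-superkey FD also has a prime right side, the schema is in 3NF.

3NF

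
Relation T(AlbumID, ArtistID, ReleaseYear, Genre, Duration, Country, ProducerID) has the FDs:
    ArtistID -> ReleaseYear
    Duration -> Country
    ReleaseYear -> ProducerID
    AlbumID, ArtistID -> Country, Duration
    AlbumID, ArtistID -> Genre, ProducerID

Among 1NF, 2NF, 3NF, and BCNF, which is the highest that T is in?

1NF

Candidate key: {AlbumID, ArtistID}. Prime attributes: {AlbumID, ArtistID}.
ArtistID -> ReleaseYear breaks BCNF: {ArtistID}⁺ = {ArtistID, ProducerID, ReleaseYear}, so {ArtistID} is not a superkey.
Because {ReleaseYear} is non-prime and the left side of ArtistID -> ReleaseYear is not a superkey, the relation is not in 3NF.
The proper key subset {ArtistID} of {AlbumID, ArtistID} determines non-prime {ProducerID, ReleaseYear}, so the relation is not even in 2NF.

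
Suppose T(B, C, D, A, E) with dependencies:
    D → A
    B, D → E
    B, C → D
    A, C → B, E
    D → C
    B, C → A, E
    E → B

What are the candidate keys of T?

{D}⁺ = {A, B, C, D, E} — all of the relation — so {D} is a candidate key.
{A, C}⁺ = {A, B, C, D, E} — all of the relation — so {A, C} is a candidate key.
{B, C}⁺ = {A, B, C, D, E} — all of the relation — so {B, C} is a candidate key.
{C, E}⁺ = {A, B, C, D, E} — all of the relation — so {C, E} is a candidate key.
Any other superkey properly contains one of these, so there are no further candidate keys.

{A, C}, {B, C}, {C, E}, {D}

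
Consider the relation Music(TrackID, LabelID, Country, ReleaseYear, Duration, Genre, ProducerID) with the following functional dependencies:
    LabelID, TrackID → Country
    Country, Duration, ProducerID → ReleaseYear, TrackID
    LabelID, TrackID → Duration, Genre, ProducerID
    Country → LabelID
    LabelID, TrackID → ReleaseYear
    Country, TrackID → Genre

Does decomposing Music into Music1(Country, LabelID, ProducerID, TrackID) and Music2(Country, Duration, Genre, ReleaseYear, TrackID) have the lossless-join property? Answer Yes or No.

Music1 ∩ Music2 = {Country, TrackID}; its closure under F is {Country, Duration, Genre, LabelID, ProducerID, ReleaseYear, TrackID}.
This includes all of Music1, so the common attributes are a superkey of Music1 — the join is lossless.

Yes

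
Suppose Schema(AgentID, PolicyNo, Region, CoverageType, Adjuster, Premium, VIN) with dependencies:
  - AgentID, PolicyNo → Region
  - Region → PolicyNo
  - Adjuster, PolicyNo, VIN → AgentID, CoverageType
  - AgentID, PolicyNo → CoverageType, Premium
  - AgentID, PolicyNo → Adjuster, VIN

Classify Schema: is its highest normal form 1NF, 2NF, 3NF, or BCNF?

Candidate keys: {Adjuster, PolicyNo, VIN}, {Adjuster, Region, VIN}, {AgentID, PolicyNo}, {AgentID, Region}. Prime attributes: {Adjuster, AgentID, PolicyNo, Region, VIN}.
Region → PolicyNo breaks BCNF: {Region}⁺ = {PolicyNo, Region}, so {Region} is not a superkey.
Its right-hand attributes {PolicyNo} are all prime, as are those of every other non-superkey FD — the relation is in 3NF.

3NF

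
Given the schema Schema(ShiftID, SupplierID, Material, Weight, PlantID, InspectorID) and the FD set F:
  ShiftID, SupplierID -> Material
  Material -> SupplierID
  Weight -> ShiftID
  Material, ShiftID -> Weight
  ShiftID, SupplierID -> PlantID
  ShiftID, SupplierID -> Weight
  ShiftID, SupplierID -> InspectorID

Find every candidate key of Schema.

{Material, ShiftID}, {Material, Weight}, {ShiftID, SupplierID}, {SupplierID, Weight}

{Material, ShiftID} is a candidate key since {Material, ShiftID}⁺ = {InspectorID, Material, PlantID, ShiftID, SupplierID, Weight} covers every attribute.
{Material, Weight} is a candidate key since {Material, Weight}⁺ = {InspectorID, Material, PlantID, ShiftID, SupplierID, Weight} covers every attribute.
{ShiftID, SupplierID} is a candidate key since {ShiftID, SupplierID}⁺ = {InspectorID, Material, PlantID, ShiftID, SupplierID, Weight} covers every attribute.
{SupplierID, Weight} is a candidate key since {SupplierID, Weight}⁺ = {InspectorID, Material, PlantID, ShiftID, SupplierID, Weight} covers every attribute.
Any other superkey properly contains one of these, so there are no further candidate keys.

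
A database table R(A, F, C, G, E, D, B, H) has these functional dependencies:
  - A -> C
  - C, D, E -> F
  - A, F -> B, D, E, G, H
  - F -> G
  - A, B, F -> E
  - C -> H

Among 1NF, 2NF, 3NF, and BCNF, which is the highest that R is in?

1NF

Candidate keys: {A, D, E}, {A, F}. Prime attributes: {A, D, E, F}.
A -> C breaks BCNF: {A}⁺ = {A, C, H}, so {A} is not a superkey.
A -> C has non-prime {C} on the right and a non-superkey on the left, so 3NF fails.
{A} is a proper subset of the key {A, F}, and {A}⁺ contains the non-prime attributes {C, H} — a partial dependency, so 2NF is violated.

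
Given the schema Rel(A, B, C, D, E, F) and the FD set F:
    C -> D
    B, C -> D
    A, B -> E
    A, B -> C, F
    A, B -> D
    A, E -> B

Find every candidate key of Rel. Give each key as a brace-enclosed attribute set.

{A, B}, {A, E}

No FD produces {A}, so it must be in every candidate key.
{A, B}⁺ = {A, B, C, D, E, F} — all of the relation — so {A, B} is a candidate key.
{A, E}⁺ = {A, B, C, D, E, F} — all of the relation — so {A, E} is a candidate key.
These are minimal and exhaustive — every other superkey contains one of them.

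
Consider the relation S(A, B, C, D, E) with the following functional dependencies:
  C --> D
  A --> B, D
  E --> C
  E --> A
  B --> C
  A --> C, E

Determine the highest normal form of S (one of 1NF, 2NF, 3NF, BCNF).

2NF

Candidate keys: {A}, {E}. Prime attributes: {A, E}.
C --> D: {C}⁺ = {C, D}, which is not all of the attributes, so the left side is not a superkey — BCNF is violated.
Because {D} is non-prime and the left side of C --> D is not a superkey, the relation is not in 3NF.
All keys have size 1, which rules out partial dependencies — 2NF is satisfied.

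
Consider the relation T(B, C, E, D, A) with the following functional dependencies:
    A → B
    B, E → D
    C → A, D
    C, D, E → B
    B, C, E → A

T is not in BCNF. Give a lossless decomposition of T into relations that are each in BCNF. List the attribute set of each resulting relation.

Candidate key of the original relation: {C, E}.
In {A, B, C, D, E}, {A} is not a superkey ({A}⁺ restricted to this set is {A, B}), so split on A → B into {A, B} and {A, C, D, E}.
{A, B}: every determinant is a superkey — BCNF.
In {A, C, D, E}, {C} is not a superkey ({C}⁺ restricted to this set is {A, C, D}), so split on C → A, D into {A, C, D} and {C, E}.
{A, C, D}: every determinant is a superkey — BCNF.
{C, E}: every determinant is a superkey — BCNF.

{A, B}; {A, C, D}; {C, E}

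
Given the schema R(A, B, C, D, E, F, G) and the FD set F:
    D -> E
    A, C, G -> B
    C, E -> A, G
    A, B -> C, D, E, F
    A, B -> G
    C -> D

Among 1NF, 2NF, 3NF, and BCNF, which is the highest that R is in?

Candidate keys: {A, B}, {C}. Prime attributes: {A, B, C}.
D -> E: {D}⁺ = {D, E}, which is not all of the attributes, so the left side is not a superkey — BCNF is violated.
D -> E has non-prime {E} on the right and a non-superkey on the left, so 3NF fails.
No non-prime attribute depends on a proper subset of any candidate key, so 2NF holds.

2NF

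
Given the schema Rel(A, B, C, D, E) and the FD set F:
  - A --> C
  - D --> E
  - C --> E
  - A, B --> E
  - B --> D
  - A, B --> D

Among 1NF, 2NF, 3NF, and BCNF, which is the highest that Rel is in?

1NF

Candidate key: {A, B}. Prime attributes: {A, B}.
A --> C: {A}⁺ = {A, C, E}, which is not all of the attributes, so the left side is not a superkey — BCNF is violated.
A --> C has non-prime {C} on the right and a non-superkey on the left, so 3NF fails.
{A} is a proper subset of the key {A, B}, and {A}⁺ contains the non-prime attributes {C, E} — a partial dependency, so 2NF is violated.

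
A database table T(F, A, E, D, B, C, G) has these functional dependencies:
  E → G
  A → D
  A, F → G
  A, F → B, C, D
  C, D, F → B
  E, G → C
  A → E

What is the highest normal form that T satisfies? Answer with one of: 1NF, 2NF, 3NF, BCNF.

Candidate key: {A, F}. Prime attributes: {A, F}.
E → G breaks BCNF: {E}⁺ = {C, E, G}, so {E} is not a superkey.
E → G determines the non-prime attribute {G} from a non-superkey — 3NF is violated.
{A} is a proper subset of the key {A, F}, and {A}⁺ contains the non-prime attributes {C, D, E, G} — a partial dependency, so 2NF is violated.

1NF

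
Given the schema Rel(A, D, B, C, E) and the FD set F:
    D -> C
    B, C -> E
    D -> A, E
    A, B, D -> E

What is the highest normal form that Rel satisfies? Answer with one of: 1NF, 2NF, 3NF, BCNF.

Candidate key: {B, D}. Prime attributes: {B, D}.
For D -> C we have {D}⁺ = {A, C, D, E}; {D} is not a superkey, so BCNF fails.
D -> C determines the non-prime attribute {C} from a non-superkey — 3NF is violated.
The proper key subset {D} of {B, D} determines non-prime {A, C, E}, so the relation is not even in 2NF.

1NF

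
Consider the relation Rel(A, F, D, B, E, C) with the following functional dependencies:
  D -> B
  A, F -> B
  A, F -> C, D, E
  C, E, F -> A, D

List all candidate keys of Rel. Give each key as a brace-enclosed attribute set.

No FD produces {F}, so it must be in every candidate key.
{A, F}⁺ = {A, B, C, D, E, F} — all of the relation — so {A, F} is a candidate key.
{C, E, F}⁺ = {A, B, C, D, E, F} — all of the relation — so {C, E, F} is a candidate key.
No proper subset of any of these is a key, and no other minimal superkey exists.

{A, F}, {C, E, F}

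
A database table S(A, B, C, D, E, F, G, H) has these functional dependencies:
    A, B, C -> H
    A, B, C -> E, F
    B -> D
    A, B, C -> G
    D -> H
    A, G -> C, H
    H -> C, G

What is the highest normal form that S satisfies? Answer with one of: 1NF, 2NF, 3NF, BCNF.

1NF

Candidate key: {A, B}. Prime attributes: {A, B}.
B -> D: {B}⁺ = {B, C, D, G, H}, which is not all of the attributes, so the left side is not a superkey — BCNF is violated.
B -> D determines the non-prime attribute {D} from a non-superkey — 3NF is violated.
{B} is a proper subset of the key {A, B}, and {B}⁺ contains the non-prime attributes {C, D, G, H} — a partial dependency, so 2NF is violated.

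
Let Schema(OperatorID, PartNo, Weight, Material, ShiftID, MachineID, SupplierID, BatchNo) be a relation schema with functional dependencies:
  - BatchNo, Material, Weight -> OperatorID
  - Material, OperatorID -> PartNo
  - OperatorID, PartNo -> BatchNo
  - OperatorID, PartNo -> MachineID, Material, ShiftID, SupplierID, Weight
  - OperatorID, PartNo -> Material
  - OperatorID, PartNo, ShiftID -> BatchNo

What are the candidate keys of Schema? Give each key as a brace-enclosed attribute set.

{BatchNo, Material, Weight}, {Material, OperatorID}, {OperatorID, PartNo}

{Material, OperatorID} is a candidate key since {Material, OperatorID}⁺ = {BatchNo, MachineID, Material, OperatorID, PartNo, ShiftID, SupplierID, Weight} covers every attribute.
{OperatorID, PartNo} is a candidate key since {OperatorID, PartNo}⁺ = {BatchNo, MachineID, Material, OperatorID, PartNo, ShiftID, SupplierID, Weight} covers every attribute.
{BatchNo, Material, Weight} is a candidate key since {BatchNo, Material, Weight}⁺ = {BatchNo, MachineID, Material, OperatorID, PartNo, ShiftID, SupplierID, Weight} covers every attribute.
No proper subset of any of these is a key, and no other minimal superkey exists.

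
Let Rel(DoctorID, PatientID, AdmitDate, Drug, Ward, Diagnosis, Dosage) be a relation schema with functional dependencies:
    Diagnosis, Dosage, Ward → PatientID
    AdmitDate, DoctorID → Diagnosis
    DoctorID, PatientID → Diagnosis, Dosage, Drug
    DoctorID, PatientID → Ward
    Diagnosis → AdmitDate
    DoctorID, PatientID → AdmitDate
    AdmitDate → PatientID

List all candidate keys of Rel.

{AdmitDate, DoctorID}, {Diagnosis, DoctorID}, {DoctorID, PatientID}

{DoctorID} never appears on the right of any FD, so every key must include it.
{AdmitDate, DoctorID}⁺ = {AdmitDate, Diagnosis, DoctorID, Dosage, Drug, PatientID, Ward} — all of the relation — so {AdmitDate, DoctorID} is a candidate key.
{Diagnosis, DoctorID}⁺ = {AdmitDate, Diagnosis, DoctorID, Dosage, Drug, PatientID, Ward} — all of the relation — so {Diagnosis, DoctorID} is a candidate key.
{DoctorID, PatientID}⁺ = {AdmitDate, Diagnosis, DoctorID, Dosage, Drug, PatientID, Ward} — all of the relation — so {DoctorID, PatientID} is a candidate key.
No proper subset of any of these is a key, and no other minimal superkey exists.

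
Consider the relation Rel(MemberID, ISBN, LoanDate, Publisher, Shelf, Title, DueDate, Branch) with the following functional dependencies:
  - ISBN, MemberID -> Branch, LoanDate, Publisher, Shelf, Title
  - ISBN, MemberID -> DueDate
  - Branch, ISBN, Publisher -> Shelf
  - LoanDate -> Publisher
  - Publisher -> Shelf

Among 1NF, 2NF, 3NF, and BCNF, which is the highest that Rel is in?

Candidate key: {ISBN, MemberID}. Prime attributes: {ISBN, MemberID}.
Branch, ISBN, Publisher -> Shelf breaks BCNF: {Branch, ISBN, Publisher}⁺ = {Branch, ISBN, Publisher, Shelf}, so {Branch, ISBN, Publisher} is not a superkey.
Branch, ISBN, Publisher -> Shelf has non-prime {Shelf} on the right and a non-superkey on the left, so 3NF fails.
Checking every proper subset of each key, none determines a non-prime attribute — 2NF is satisfied.

2NF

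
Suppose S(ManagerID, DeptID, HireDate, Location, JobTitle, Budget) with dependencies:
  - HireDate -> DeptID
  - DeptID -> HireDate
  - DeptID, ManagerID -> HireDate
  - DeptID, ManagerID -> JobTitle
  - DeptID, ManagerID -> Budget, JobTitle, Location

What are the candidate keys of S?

No FD produces {ManagerID}, so it must be in every candidate key.
{DeptID, ManagerID}⁺ = {Budget, DeptID, HireDate, JobTitle, Location, ManagerID}, which is every attribute, so {DeptID, ManagerID} is a candidate key.
{HireDate, ManagerID}⁺ = {Budget, DeptID, HireDate, JobTitle, Location, ManagerID}, which is every attribute, so {HireDate, ManagerID} is a candidate key.
Any other superkey properly contains one of these, so there are no further candidate keys.

{DeptID, ManagerID}, {HireDate, ManagerID}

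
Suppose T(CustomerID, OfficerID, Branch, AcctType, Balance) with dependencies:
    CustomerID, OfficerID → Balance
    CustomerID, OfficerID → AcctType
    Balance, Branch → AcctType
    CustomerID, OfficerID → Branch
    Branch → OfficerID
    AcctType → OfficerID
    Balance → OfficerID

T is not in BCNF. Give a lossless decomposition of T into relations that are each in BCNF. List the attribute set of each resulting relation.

Candidate keys of the original relation: {AcctType, CustomerID}, {Balance, CustomerID}, {Branch, CustomerID}, {CustomerID, OfficerID}.
Within {AcctType, Balance, Branch, CustomerID, OfficerID}: {Balance, Branch}⁺ ∩ {AcctType, Balance, Branch, CustomerID, OfficerID} = {AcctType, Balance, Branch, OfficerID}, not the whole set, so Balance, Branch → AcctType, OfficerID violates BCNF; decompose into {AcctType, Balance, Branch, OfficerID} and {Balance, Branch, CustomerID}.
Within {AcctType, Balance, Branch, OfficerID}: {Branch}⁺ ∩ {AcctType, Balance, Branch, OfficerID} = {Branch, OfficerID}, not the whole set, so Branch → OfficerID violates BCNF; decompose into {Branch, OfficerID} and {AcctType, Balance, Branch}.
{Branch, OfficerID} is in BCNF.
{AcctType, Balance, Branch} is in BCNF.
{Balance, Branch, CustomerID} is in BCNF.

{AcctType, Balance, Branch}; {Balance, Branch, CustomerID}; {Branch, OfficerID}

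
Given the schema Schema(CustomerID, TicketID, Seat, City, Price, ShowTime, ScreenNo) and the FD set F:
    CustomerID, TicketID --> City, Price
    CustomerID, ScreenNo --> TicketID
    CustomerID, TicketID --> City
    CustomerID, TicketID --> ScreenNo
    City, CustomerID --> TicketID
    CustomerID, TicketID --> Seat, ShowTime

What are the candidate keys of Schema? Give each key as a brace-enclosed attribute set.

Attributes never on any right-hand side: {CustomerID} — every candidate key must contain it.
{City, CustomerID} is a candidate key since {City, CustomerID}⁺ = {City, CustomerID, Price, ScreenNo, Seat, ShowTime, TicketID} covers every attribute.
{CustomerID, ScreenNo} is a candidate key since {CustomerID, ScreenNo}⁺ = {City, CustomerID, Price, ScreenNo, Seat, ShowTime, TicketID} covers every attribute.
{CustomerID, TicketID} is a candidate key since {CustomerID, TicketID}⁺ = {City, CustomerID, Price, ScreenNo, Seat, ShowTime, TicketID} covers every attribute.
No proper subset of any of these is a key, and no other minimal superkey exists.

{City, CustomerID}, {CustomerID, ScreenNo}, {CustomerID, TicketID}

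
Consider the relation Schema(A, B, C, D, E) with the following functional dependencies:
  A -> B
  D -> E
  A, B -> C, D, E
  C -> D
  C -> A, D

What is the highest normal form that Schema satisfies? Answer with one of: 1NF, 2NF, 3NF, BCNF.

Candidate keys: {A}, {C}. Prime attributes: {A, C}.
D -> E breaks BCNF: {D}⁺ = {D, E}, so {D} is not a superkey.
D -> E determines the non-prime attribute {E} from a non-superkey — 3NF is violated.
With only single-attribute keys there can be no partial dependency, so 2NF holds.

2NF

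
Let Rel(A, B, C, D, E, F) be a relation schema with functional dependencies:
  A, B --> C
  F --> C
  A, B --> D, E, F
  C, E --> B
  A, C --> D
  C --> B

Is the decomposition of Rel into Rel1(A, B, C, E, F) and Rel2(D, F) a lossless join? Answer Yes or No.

Common attributes: {F}; their closure is {B, C, F}.
The closure covers neither Rel1 nor Rel2 entirely; the join is not lossless.

No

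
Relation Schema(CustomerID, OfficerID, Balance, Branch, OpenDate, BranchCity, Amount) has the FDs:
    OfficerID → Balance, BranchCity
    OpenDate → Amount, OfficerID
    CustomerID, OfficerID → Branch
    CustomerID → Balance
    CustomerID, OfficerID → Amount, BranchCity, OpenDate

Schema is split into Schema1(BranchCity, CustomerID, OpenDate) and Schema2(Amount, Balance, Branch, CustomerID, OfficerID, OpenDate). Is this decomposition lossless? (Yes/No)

Common attributes: {CustomerID, OpenDate}; their closure is {Amount, Balance, Branch, BranchCity, CustomerID, OfficerID, OpenDate}.
This includes all of Schema1, so the common attributes are a superkey of Schema1 — the join is lossless.

Yes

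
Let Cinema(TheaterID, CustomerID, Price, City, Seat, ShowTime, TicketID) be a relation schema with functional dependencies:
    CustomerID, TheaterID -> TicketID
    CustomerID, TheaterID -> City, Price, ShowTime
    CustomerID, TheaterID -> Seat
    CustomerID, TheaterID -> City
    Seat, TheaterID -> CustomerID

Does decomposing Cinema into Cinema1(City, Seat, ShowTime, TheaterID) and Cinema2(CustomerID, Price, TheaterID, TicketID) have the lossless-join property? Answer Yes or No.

Cinema1 ∩ Cinema2 = {TheaterID}; its closure under F is {TheaterID}.
Neither Cinema1 nor Cinema2 is contained in that closure, so the decomposition is lossy.

No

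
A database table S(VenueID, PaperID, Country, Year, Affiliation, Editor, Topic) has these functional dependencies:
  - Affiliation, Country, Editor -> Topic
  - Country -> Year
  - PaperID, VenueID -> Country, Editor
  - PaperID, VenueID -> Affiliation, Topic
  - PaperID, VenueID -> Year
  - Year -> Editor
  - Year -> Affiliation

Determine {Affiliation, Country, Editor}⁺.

{Affiliation, Country, Editor, Topic, Year}

Start with {Affiliation, Country, Editor}.
Affiliation, Country, Editor -> Topic applies; add {Topic} → now {Affiliation, Country, Editor, Topic}.
Country -> Year applies; add {Year} → now {Affiliation, Country, Editor, Topic, Year}.
No further FD applies.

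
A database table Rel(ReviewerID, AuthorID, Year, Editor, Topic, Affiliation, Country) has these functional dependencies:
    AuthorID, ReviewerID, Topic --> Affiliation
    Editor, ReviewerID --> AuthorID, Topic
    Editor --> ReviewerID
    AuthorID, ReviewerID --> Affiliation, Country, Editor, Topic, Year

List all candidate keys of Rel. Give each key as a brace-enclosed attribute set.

{AuthorID, ReviewerID}, {Editor}

{Editor}⁺ = {Affiliation, AuthorID, Country, Editor, ReviewerID, Topic, Year} — all of the relation — so {Editor} is a candidate key.
{AuthorID, ReviewerID}⁺ = {Affiliation, AuthorID, Country, Editor, ReviewerID, Topic, Year} — all of the relation — so {AuthorID, ReviewerID} is a candidate key.
Any other superkey properly contains one of these, so there are no further candidate keys.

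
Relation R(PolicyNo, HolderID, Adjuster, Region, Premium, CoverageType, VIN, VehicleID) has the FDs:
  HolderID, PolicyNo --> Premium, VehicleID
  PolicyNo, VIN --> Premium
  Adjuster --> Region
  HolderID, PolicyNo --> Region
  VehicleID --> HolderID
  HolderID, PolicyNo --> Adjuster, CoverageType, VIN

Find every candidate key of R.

{HolderID, PolicyNo}, {PolicyNo, VehicleID}

Attributes never on any right-hand side: {PolicyNo} — every candidate key must contain it.
Closure of {HolderID, PolicyNo} is {Adjuster, CoverageType, HolderID, PolicyNo, Premium, Region, VIN, VehicleID}, the whole schema; {HolderID, PolicyNo} is a candidate key.
Closure of {PolicyNo, VehicleID} is {Adjuster, CoverageType, HolderID, PolicyNo, Premium, Region, VIN, VehicleID}, the whole schema; {PolicyNo, VehicleID} is a candidate key.
No proper subset of any of these is a key, and no other minimal superkey exists.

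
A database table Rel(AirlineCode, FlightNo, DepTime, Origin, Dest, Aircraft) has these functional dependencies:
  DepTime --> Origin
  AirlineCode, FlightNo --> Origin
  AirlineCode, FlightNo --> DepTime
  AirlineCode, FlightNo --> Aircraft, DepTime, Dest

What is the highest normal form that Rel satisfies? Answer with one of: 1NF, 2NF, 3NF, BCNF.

Candidate key: {AirlineCode, FlightNo}. Prime attributes: {AirlineCode, FlightNo}.
DepTime --> Origin breaks BCNF: {DepTime}⁺ = {DepTime, Origin}, so {DepTime} is not a superkey.
DepTime --> Origin has non-prime {Origin} on the right and a non-superkey on the left, so 3NF fails.
No proper subset of a key has a non-prime attribute in its closure, so there is no partial dependency; 2NF holds.

2NF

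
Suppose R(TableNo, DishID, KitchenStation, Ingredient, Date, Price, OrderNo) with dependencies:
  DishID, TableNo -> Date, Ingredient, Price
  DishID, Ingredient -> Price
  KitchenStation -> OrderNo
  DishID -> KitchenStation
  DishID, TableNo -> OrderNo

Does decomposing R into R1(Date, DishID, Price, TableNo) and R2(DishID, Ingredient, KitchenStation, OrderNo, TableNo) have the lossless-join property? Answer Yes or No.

R1 ∩ R2 = {DishID, TableNo}; its closure under F is {Date, DishID, Ingredient, KitchenStation, OrderNo, Price, TableNo}.
This includes all of R1, so the common attributes are a superkey of R1 — the join is lossless.

Yes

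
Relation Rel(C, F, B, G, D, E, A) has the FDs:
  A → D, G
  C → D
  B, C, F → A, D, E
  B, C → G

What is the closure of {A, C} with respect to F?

Start with {A, C}.
A → D, G applies; add {D, G} → now {A, C, D, G}.
No further FD applies.

{A, C, D, G}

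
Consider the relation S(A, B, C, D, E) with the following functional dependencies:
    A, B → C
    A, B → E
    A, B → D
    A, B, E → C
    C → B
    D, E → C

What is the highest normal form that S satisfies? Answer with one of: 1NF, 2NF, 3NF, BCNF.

Candidate keys: {A, B}, {A, C}, {A, D, E}. Prime attributes: {A, B, C, D, E}.
For C → B we have {C}⁺ = {B, C}; {C} is not a superkey, so BCNF fails.
Its right-hand attributes {B} are all prime, as are those of every other non-superkey FD — the relation is in 3NF.

3NF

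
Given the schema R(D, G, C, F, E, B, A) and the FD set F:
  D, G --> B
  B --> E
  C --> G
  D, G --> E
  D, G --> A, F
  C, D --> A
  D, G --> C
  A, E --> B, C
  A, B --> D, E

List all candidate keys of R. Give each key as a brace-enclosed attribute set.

{A, B}⁺ = {A, B, C, D, E, F, G}, which is every attribute, so {A, B} is a candidate key.
{A, E}⁺ = {A, B, C, D, E, F, G}, which is every attribute, so {A, E} is a candidate key.
{C, D}⁺ = {A, B, C, D, E, F, G}, which is every attribute, so {C, D} is a candidate key.
{D, G}⁺ = {A, B, C, D, E, F, G}, which is every attribute, so {D, G} is a candidate key.
Any other superkey properly contains one of these, so there are no further candidate keys.

{A, B}, {A, E}, {C, D}, {D, G}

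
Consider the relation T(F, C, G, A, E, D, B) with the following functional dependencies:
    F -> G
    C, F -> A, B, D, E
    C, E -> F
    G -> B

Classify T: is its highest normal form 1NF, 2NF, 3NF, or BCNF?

Candidate keys: {C, E}, {C, F}. Prime attributes: {C, E, F}.
F -> G: {F}⁺ = {B, F, G}, which is not all of the attributes, so the left side is not a superkey — BCNF is violated.
Because {G} is non-prime and the left side of F -> G is not a superkey, the relation is not in 3NF.
Since {F} ⊂ {C, F} and {F}⁺ ⊇ {B, G} with {B, G} non-prime, there is a partial dependency; 2NF fails.

1NF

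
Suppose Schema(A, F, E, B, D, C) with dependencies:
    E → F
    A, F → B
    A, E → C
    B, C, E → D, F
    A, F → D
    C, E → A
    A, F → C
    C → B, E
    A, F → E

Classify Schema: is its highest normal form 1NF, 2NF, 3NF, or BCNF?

3NF

Candidate keys: {A, E}, {A, F}, {C}. Prime attributes: {A, C, E, F}.
E → F breaks BCNF: {E}⁺ = {E, F}, so {E} is not a superkey.
But every attribute on its right side ({F}) is prime, and the same holds for every other non-superkey FD, so 3NF still holds.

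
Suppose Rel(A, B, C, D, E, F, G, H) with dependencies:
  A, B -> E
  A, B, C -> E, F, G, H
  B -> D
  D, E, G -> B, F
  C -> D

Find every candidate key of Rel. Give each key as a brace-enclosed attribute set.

No FD produces {A, C}, so they must be in every candidate key.
{A, B, C}⁺ = {A, B, C, D, E, F, G, H}, which is every attribute, so {A, B, C} is a candidate key.
{A, C, E, G}⁺ = {A, B, C, D, E, F, G, H}, which is every attribute, so {A, C, E, G} is a candidate key.
Any other superkey properly contains one of these, so there are no further candidate keys.

{A, B, C}, {A, C, E, G}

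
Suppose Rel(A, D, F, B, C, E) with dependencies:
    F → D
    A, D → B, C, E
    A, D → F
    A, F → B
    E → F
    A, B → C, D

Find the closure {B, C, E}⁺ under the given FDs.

Start with {B, C, E}.
E → F applies; add {F} → now {B, C, E, F}.
F → D applies; add {D} → now {B, C, D, E, F}.
No further FD applies.

{B, C, D, E, F}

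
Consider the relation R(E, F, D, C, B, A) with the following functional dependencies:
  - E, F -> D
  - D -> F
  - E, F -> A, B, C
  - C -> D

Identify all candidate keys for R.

{C, E}, {D, E}, {E, F}

No FD produces {E}, so it must be in every candidate key.
{C, E}⁺ = {A, B, C, D, E, F}, which is every attribute, so {C, E} is a candidate key.
{D, E}⁺ = {A, B, C, D, E, F}, which is every attribute, so {D, E} is a candidate key.
{E, F}⁺ = {A, B, C, D, E, F}, which is every attribute, so {E, F} is a candidate key.
These are minimal and exhaustive — every other superkey contains one of them.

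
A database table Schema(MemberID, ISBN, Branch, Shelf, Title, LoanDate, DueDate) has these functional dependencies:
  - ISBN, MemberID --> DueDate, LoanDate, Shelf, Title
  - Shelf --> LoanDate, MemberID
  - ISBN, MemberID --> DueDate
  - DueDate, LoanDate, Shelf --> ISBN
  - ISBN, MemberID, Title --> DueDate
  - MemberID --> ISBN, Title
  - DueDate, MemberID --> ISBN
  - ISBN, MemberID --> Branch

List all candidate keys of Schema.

{MemberID}⁺ = {Branch, DueDate, ISBN, LoanDate, MemberID, Shelf, Title} — all of the relation — so {MemberID} is a candidate key.
{Shelf}⁺ = {Branch, DueDate, ISBN, LoanDate, MemberID, Shelf, Title} — all of the relation — so {Shelf} is a candidate key.
These are minimal and exhaustive — every other superkey contains one of them.

{MemberID}, {Shelf}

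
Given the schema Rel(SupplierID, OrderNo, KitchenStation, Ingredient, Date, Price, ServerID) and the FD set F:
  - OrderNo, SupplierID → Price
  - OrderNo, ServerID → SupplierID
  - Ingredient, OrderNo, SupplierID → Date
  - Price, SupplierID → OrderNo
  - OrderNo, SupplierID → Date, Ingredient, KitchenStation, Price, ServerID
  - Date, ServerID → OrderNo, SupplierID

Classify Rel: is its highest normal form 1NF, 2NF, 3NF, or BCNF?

BCNF

Candidate keys: {Date, ServerID}, {OrderNo, ServerID}, {OrderNo, SupplierID}, {Price, SupplierID}. Prime attributes: {Date, OrderNo, Price, ServerID, SupplierID}.
Every FD has a superkey on the left, so the relation is in BCNF.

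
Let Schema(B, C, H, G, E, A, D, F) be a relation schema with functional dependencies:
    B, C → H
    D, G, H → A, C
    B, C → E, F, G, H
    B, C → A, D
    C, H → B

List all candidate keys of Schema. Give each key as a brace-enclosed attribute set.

Closure of {B, C} is {A, B, C, D, E, F, G, H}, the whole schema; {B, C} is a candidate key.
Closure of {C, H} is {A, B, C, D, E, F, G, H}, the whole schema; {C, H} is a candidate key.
Closure of {D, G, H} is {A, B, C, D, E, F, G, H}, the whole schema; {D, G, H} is a candidate key.
No proper subset of any of these is a key, and no other minimal superkey exists.

{B, C}, {C, H}, {D, G, H}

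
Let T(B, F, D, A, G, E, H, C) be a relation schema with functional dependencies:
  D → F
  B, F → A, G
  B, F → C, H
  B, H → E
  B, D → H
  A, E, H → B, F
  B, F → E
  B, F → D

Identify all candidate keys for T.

{B, D}⁺ = {A, B, C, D, E, F, G, H}, which is every attribute, so {B, D} is a candidate key.
{B, F}⁺ = {A, B, C, D, E, F, G, H}, which is every attribute, so {B, F} is a candidate key.
{A, B, H}⁺ = {A, B, C, D, E, F, G, H}, which is every attribute, so {A, B, H} is a candidate key.
{A, E, H}⁺ = {A, B, C, D, E, F, G, H}, which is every attribute, so {A, E, H} is a candidate key.
These are minimal and exhaustive — every other superkey contains one of them.

{A, B, H}, {A, E, H}, {B, D}, {B, F}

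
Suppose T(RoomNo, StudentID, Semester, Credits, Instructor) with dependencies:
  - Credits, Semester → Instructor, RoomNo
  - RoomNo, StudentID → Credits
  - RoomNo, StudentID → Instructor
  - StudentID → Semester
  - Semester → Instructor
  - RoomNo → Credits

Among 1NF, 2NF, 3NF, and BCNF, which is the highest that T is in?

Candidate keys: {Credits, StudentID}, {RoomNo, StudentID}. Prime attributes: {Credits, RoomNo, StudentID}.
Credits, Semester → Instructor, RoomNo breaks BCNF: {Credits, Semester}⁺ = {Credits, Instructor, RoomNo, Semester}, so {Credits, Semester} is not a superkey.
Credits, Semester → Instructor, RoomNo determines the non-prime attribute {Instructor} from a non-superkey — 3NF is violated.
The proper key subset {StudentID} of {Credits, StudentID} determines non-prime {Instructor, Semester}, so the relation is not even in 2NF.

1NF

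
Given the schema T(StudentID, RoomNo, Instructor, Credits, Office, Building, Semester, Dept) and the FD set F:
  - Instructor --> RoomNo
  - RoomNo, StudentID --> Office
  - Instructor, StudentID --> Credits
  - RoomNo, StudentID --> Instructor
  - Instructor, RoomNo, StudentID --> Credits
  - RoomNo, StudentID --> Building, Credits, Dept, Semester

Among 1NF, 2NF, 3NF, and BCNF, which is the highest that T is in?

3NF

Candidate keys: {Instructor, StudentID}, {RoomNo, StudentID}. Prime attributes: {Instructor, RoomNo, StudentID}.
For Instructor --> RoomNo we have {Instructor}⁺ = {Instructor, RoomNo}; {Instructor} is not a superkey, so BCNF fails.
Since {RoomNo} ⊆ prime attributes and every other non-superkey FD also has a prime right side, the schema is in 3NF.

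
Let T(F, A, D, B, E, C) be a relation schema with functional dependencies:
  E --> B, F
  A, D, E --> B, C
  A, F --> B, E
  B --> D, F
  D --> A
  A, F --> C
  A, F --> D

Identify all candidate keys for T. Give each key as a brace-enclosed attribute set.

{B} is a candidate key since {B}⁺ = {A, B, C, D, E, F} covers every attribute.
{E} is a candidate key since {E}⁺ = {A, B, C, D, E, F} covers every attribute.
{A, F} is a candidate key since {A, F}⁺ = {A, B, C, D, E, F} covers every attribute.
{D, F} is a candidate key since {D, F}⁺ = {A, B, C, D, E, F} covers every attribute.
These are minimal and exhaustive — every other superkey contains one of them.

{A, F}, {B}, {D, F}, {E}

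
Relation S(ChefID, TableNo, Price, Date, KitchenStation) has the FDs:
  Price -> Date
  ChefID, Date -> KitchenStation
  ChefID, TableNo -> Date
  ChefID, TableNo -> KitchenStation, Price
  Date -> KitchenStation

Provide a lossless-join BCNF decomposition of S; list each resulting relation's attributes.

{ChefID, Price, TableNo}; {Date, KitchenStation}; {Date, Price}

Candidate key of the original relation: {ChefID, TableNo}.
{ChefID, Date, KitchenStation, Price, TableNo}: {Price} determines {Date, KitchenStation, Price} here but is not a superkey — split on Price -> Date, KitchenStation, giving {Date, KitchenStation, Price} and {ChefID, Price, TableNo}.
{Date, KitchenStation, Price}: {Date} determines {Date, KitchenStation} here but is not a superkey — split on Date -> KitchenStation, giving {Date, KitchenStation} and {Date, Price}.
{Date, KitchenStation} has no BCNF violation.
{Date, Price} has no BCNF violation.
{ChefID, Price, TableNo} has no BCNF violation.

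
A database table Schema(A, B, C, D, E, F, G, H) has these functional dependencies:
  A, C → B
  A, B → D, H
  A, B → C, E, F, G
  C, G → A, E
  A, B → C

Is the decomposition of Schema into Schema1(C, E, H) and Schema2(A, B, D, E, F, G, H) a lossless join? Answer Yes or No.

No

The shared attributes are {E, H} and {E, H}⁺ = {E, H}.
The closure covers neither Schema1 nor Schema2 entirely; the join is not lossless.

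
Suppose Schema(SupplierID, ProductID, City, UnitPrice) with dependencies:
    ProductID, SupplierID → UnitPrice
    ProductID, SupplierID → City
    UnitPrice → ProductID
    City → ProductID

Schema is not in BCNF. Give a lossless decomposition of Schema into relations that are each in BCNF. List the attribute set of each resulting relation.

Candidate keys of the original relation: {City, SupplierID}, {ProductID, SupplierID}, {SupplierID, UnitPrice}.
{City, ProductID, SupplierID, UnitPrice}: {UnitPrice} determines {ProductID, UnitPrice} here but is not a superkey — split on UnitPrice → ProductID, giving {ProductID, UnitPrice} and {City, SupplierID, UnitPrice}.
{ProductID, UnitPrice} is in BCNF.
{City, SupplierID, UnitPrice} is in BCNF.

{City, SupplierID, UnitPrice}; {ProductID, UnitPrice}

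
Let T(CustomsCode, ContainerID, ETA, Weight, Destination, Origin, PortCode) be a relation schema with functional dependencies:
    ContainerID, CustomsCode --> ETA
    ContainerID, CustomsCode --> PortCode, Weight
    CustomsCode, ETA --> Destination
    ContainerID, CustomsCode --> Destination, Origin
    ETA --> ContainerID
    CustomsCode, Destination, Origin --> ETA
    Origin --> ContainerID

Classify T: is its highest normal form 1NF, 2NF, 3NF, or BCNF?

Candidate keys: {ContainerID, CustomsCode}, {CustomsCode, ETA}, {CustomsCode, Origin}. Prime attributes: {ContainerID, CustomsCode, ETA, Origin}.
ETA --> ContainerID: {ETA}⁺ = {ContainerID, ETA}, which is not all of the attributes, so the left side is not a superkey — BCNF is violated.
Its right-hand attributes {ContainerID} are all prime, as are those of every other non-superkey FD — the relation is in 3NF.

3NF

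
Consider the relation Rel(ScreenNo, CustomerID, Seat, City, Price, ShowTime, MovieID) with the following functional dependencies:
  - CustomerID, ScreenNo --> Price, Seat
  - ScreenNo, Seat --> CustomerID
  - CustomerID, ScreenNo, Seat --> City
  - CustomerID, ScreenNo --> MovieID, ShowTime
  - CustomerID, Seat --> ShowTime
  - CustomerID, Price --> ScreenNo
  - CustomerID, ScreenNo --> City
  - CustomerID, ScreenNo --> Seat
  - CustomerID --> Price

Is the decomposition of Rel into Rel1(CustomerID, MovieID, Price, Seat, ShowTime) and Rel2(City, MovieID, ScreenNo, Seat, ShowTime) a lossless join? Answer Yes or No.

Rel1 ∩ Rel2 = {MovieID, Seat, ShowTime}; its closure under F is {MovieID, Seat, ShowTime}.
Rel1 ⊄ {MovieID, Seat, ShowTime} and Rel2 ⊄ {MovieID, Seat, ShowTime}, so the split is lossy.

No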